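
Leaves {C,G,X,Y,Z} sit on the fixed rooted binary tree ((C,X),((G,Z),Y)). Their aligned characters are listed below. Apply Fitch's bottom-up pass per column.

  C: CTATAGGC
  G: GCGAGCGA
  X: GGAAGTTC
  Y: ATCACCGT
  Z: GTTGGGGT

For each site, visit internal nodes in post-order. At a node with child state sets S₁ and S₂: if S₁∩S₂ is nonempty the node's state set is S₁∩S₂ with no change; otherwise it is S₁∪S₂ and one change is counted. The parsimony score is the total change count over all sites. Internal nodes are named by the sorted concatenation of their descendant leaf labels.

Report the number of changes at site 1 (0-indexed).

CX@0: {C} ∪ {G} = {C,G} (union, +1)
GZ@0: {G} ∩ {G} = {G} (intersection, +0)
GYZ@0: {G} ∪ {A} = {A,G} (union, +1)
CGXYZ@0: {C,G} ∩ {A,G} = {G} (intersection, +0)
CX@1: {T} ∪ {G} = {G,T} (union, +1)
GZ@1: {C} ∪ {T} = {C,T} (union, +1)
GYZ@1: {C,T} ∩ {T} = {T} (intersection, +0)
CGXYZ@1: {G,T} ∩ {T} = {T} (intersection, +0)
CX@2: {A} ∩ {A} = {A} (intersection, +0)
GZ@2: {G} ∪ {T} = {G,T} (union, +1)
GYZ@2: {G,T} ∪ {C} = {C,G,T} (union, +1)
CGXYZ@2: {A} ∪ {C,G,T} = {A,C,G,T} (union, +1)
CX@3: {T} ∪ {A} = {A,T} (union, +1)
GZ@3: {A} ∪ {G} = {A,G} (union, +1)
GYZ@3: {A,G} ∩ {A} = {A} (intersection, +0)
CGXYZ@3: {A,T} ∩ {A} = {A} (intersection, +0)
CX@4: {A} ∪ {G} = {A,G} (union, +1)
GZ@4: {G} ∩ {G} = {G} (intersection, +0)
GYZ@4: {G} ∪ {C} = {C,G} (union, +1)
CGXYZ@4: {A,G} ∩ {C,G} = {G} (intersection, +0)
CX@5: {G} ∪ {T} = {G,T} (union, +1)
GZ@5: {C} ∪ {G} = {C,G} (union, +1)
GYZ@5: {C,G} ∩ {C} = {C} (intersection, +0)
CGXYZ@5: {G,T} ∪ {C} = {C,G,T} (union, +1)
CX@6: {G} ∪ {T} = {G,T} (union, +1)
GZ@6: {G} ∩ {G} = {G} (intersection, +0)
GYZ@6: {G} ∩ {G} = {G} (intersection, +0)
CGXYZ@6: {G,T} ∩ {G} = {G} (intersection, +0)
CX@7: {C} ∩ {C} = {C} (intersection, +0)
GZ@7: {A} ∪ {T} = {A,T} (union, +1)
GYZ@7: {A,T} ∩ {T} = {T} (intersection, +0)
CGXYZ@7: {C} ∪ {T} = {C,T} (union, +1)
per-site changes: [2, 2, 3, 2, 2, 3, 1, 2]; total = 17

2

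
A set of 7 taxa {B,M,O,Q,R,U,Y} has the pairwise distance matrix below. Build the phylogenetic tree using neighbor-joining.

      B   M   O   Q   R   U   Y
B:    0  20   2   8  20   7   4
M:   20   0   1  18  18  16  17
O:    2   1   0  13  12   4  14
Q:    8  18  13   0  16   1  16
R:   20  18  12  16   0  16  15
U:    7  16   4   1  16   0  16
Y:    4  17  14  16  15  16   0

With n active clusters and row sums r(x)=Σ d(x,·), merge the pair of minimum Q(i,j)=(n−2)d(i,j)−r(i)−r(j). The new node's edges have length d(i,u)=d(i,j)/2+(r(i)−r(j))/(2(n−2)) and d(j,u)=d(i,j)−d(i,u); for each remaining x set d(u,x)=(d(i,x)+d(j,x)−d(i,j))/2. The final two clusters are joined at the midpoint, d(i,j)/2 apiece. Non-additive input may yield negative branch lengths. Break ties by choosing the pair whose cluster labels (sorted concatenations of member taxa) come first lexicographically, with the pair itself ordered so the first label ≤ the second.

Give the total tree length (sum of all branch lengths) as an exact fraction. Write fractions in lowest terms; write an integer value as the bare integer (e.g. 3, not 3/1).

125/4

1. join M+O (d=1, Q=-131) ⇒ MO; edges |M|=49/10, |O|=-39/10
  updated: d(B,MO)=21/2, d(MO,Q)=15, d(MO,R)=29/2, d(MO,U)=19/2, d(MO,Y)=15
2. join Q+U (d=1, Q=-203/2) ⇒ QU; edges |Q|=21/16, |U|=-5/16
  updated: d(B,QU)=7, d(MO,QU)=47/4, d(QU,R)=31/2, d(QU,Y)=31/2
3. join B+Y (d=4, Q=-79) ⇒ BY; edges |B|=2/3, |Y|=10/3
  updated: d(BY,MO)=43/4, d(BY,QU)=37/4, d(BY,R)=31/2
4. join BY+QU (d=37/4, Q=-107/2) ⇒ BQUY; edges |BY|=35/8, |QU|=39/8
  updated: d(BQUY,MO)=53/8, d(BQUY,R)=87/8
5. join BQUY+MO (d=53/8, Q=-32) ⇒ BMOQUY; edges |BQUY|=3/2, |MO|=41/8
  updated: d(BMOQUY,R)=75/8
6. join BMOQUY+R (d=75/8) ⇒ BMOQRUY; edges |BMOQUY|=75/16, |R|=75/16
final tree: ((((B:2/3,Y:10/3):35/8,(Q:21/16,U:-5/16):39/8):3/2,(M:49/10,O:-39/10):41/8):75/16,R:75/16)
total length: 125/4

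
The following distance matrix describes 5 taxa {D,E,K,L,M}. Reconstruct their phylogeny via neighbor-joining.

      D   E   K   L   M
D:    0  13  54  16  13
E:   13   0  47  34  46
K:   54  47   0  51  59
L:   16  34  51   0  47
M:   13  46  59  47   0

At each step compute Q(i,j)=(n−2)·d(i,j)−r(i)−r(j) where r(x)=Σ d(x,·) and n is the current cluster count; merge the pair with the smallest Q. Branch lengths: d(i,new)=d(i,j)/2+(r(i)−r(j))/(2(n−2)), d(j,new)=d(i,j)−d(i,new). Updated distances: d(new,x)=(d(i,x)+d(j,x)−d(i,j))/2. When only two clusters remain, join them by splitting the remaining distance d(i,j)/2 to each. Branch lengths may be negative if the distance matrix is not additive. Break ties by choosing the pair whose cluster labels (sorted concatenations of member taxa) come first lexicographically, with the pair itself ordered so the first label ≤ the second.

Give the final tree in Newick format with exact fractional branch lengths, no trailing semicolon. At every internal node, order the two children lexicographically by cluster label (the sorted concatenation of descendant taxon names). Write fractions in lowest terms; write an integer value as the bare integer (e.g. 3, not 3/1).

((((D:-5,M:18):19/2,L:31/2):7/2,E:25/2):69/4,K:69/4)

1. join D+M (d=13, Q=-222) ⇒ DM; edges |D|=-5, |M|=18
  updated: d(DM,E)=23, d(DM,K)=50, d(DM,L)=25
2. join DM+L (d=25, Q=-158) ⇒ DLM; edges |DM|=19/2, |L|=31/2
  updated: d(DLM,E)=16, d(DLM,K)=38
3. join DLM+E (d=16, Q=-101) ⇒ DELM; edges |DLM|=7/2, |E|=25/2
  updated: d(DELM,K)=69/2
4. join DELM+K (d=69/2) ⇒ DEKLM; edges |DELM|=69/4, |K|=69/4
final tree: ((((D:-5,M:18):19/2,L:31/2):7/2,E:25/2):69/4,K:69/4)
total length: 177/2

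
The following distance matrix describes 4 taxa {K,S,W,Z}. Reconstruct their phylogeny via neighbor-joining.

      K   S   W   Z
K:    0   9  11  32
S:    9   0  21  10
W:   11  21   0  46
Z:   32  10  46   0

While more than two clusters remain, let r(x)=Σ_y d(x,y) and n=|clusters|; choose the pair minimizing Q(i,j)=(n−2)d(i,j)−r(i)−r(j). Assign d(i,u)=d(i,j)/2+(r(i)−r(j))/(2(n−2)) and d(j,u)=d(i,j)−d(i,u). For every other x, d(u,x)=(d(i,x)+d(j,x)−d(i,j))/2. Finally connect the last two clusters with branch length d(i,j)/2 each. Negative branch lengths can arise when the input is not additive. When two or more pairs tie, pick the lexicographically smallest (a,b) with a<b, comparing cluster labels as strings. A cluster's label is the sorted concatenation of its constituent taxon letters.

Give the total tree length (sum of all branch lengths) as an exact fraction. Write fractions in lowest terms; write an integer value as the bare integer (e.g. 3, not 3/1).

75/2

step 1: merge (K,W) at d=11, Q=-108; branch lengths K→-1, W→12; new cluster KW
  updated: d(KW,S)=19/2, d(KW,Z)=67/2
step 2: merge (KW,S) at d=19/2, Q=-53; branch lengths KW→33/2, S→-7; new cluster KSW
  updated: d(KSW,Z)=17
step 3: merge (KSW,Z) at d=17; branch lengths KSW→17/2, Z→17/2; new cluster KSWZ
final tree: (((K:-1,W:12):33/2,S:-7):17/2,Z:17/2)
total length: 75/2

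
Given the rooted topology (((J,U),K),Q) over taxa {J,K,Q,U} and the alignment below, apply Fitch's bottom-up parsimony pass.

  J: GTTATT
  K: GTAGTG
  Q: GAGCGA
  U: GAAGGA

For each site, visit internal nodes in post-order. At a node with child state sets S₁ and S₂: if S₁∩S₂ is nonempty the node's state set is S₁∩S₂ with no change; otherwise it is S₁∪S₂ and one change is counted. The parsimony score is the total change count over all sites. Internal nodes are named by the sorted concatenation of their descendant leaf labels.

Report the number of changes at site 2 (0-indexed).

2

site 0, node JU: J={G} ∩ U={G} → {G} (+0)
site 0, node JKU: JU={G} ∩ K={G} → {G} (+0)
site 0, node JKQU: JKU={G} ∩ Q={G} → {G} (+0)
site 1, node JU: J={T} ∪ U={A} → {A,T} (+1)
site 1, node JKU: JU={A,T} ∩ K={T} → {T} (+0)
site 1, node JKQU: JKU={T} ∪ Q={A} → {A,T} (+1)
site 2, node JU: J={T} ∪ U={A} → {A,T} (+1)
site 2, node JKU: JU={A,T} ∩ K={A} → {A} (+0)
site 2, node JKQU: JKU={A} ∪ Q={G} → {A,G} (+1)
site 3, node JU: J={A} ∪ U={G} → {A,G} (+1)
site 3, node JKU: JU={A,G} ∩ K={G} → {G} (+0)
site 3, node JKQU: JKU={G} ∪ Q={C} → {C,G} (+1)
site 4, node JU: J={T} ∪ U={G} → {G,T} (+1)
site 4, node JKU: JU={G,T} ∩ K={T} → {T} (+0)
site 4, node JKQU: JKU={T} ∪ Q={G} → {G,T} (+1)
site 5, node JU: J={T} ∪ U={A} → {A,T} (+1)
site 5, node JKU: JU={A,T} ∪ K={G} → {A,G,T} (+1)
site 5, node JKQU: JKU={A,G,T} ∩ Q={A} → {A} (+0)
per-site changes: [0, 2, 2, 2, 2, 2]; total = 10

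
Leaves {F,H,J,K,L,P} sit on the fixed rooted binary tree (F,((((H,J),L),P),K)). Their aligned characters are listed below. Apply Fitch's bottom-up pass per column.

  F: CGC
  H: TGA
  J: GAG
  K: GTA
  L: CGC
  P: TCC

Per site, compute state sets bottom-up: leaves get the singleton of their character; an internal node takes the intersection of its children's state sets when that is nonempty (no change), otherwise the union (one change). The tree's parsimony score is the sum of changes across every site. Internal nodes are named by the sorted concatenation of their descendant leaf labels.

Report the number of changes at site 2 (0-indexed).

[col 0] HJ: children H:{T}, J:{G} ∪→ {G,T}; cost 1
[col 0] HJL: children HJ:{G,T}, L:{C} ∪→ {C,G,T}; cost 1
[col 0] HJLP: children HJL:{C,G,T}, P:{T} ∩→ {T}; cost 0
[col 0] HJKLP: children HJLP:{T}, K:{G} ∪→ {G,T}; cost 1
[col 0] FHJKLP: children F:{C}, HJKLP:{G,T} ∪→ {C,G,T}; cost 1
[col 1] HJ: children H:{G}, J:{A} ∪→ {A,G}; cost 1
[col 1] HJL: children HJ:{A,G}, L:{G} ∩→ {G}; cost 0
[col 1] HJLP: children HJL:{G}, P:{C} ∪→ {C,G}; cost 1
[col 1] HJKLP: children HJLP:{C,G}, K:{T} ∪→ {C,G,T}; cost 1
[col 1] FHJKLP: children F:{G}, HJKLP:{C,G,T} ∩→ {G}; cost 0
[col 2] HJ: children H:{A}, J:{G} ∪→ {A,G}; cost 1
[col 2] HJL: children HJ:{A,G}, L:{C} ∪→ {A,C,G}; cost 1
[col 2] HJLP: children HJL:{A,C,G}, P:{C} ∩→ {C}; cost 0
[col 2] HJKLP: children HJLP:{C}, K:{A} ∪→ {A,C}; cost 1
[col 2] FHJKLP: children F:{C}, HJKLP:{A,C} ∩→ {C}; cost 0
per-site changes: [4, 3, 3]; total = 10

3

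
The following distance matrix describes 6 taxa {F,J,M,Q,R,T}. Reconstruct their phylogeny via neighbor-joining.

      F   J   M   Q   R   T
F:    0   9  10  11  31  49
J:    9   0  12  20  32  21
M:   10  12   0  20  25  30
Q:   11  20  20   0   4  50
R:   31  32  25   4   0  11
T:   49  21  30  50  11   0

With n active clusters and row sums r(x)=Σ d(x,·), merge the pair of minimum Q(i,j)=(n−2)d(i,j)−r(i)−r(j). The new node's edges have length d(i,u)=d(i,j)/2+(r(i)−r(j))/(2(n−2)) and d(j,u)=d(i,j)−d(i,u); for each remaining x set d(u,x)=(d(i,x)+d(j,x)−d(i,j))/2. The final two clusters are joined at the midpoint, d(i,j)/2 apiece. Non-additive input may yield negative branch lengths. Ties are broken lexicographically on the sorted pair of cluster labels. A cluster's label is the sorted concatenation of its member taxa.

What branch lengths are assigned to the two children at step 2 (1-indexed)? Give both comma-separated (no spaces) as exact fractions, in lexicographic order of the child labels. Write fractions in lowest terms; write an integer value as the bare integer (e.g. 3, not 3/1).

19/3,91/6

1. join R+T (d=11, Q=-220) ⇒ RT; edges |R|=-7/4, |T|=51/4
  updated: d(F,RT)=69/2, d(J,RT)=21, d(M,RT)=22, d(Q,RT)=43/2
2. join Q+RT (d=43/2, Q=-107) ⇒ QRT; edges |Q|=19/3, |RT|=91/6
  updated: d(F,QRT)=12, d(J,QRT)=39/4, d(M,QRT)=41/4
3. join F+J (d=9, Q=-175/4) ⇒ FJ; edges |F|=73/16, |J|=71/16
  updated: d(FJ,M)=13/2, d(FJ,QRT)=51/8
4. join FJ+M (d=13/2, Q=-185/8) ⇒ FJM; edges |FJ|=21/16, |M|=83/16
  updated: d(FJM,QRT)=81/16
5. join FJM+QRT (d=81/16) ⇒ FJMQRT; edges |FJM|=81/32, |QRT|=81/32
final tree: (((F:73/16,J:71/16):21/16,M:83/16):81/32,(Q:19/3,(R:-7/4,T:51/4):91/6):81/32)
total length: 849/16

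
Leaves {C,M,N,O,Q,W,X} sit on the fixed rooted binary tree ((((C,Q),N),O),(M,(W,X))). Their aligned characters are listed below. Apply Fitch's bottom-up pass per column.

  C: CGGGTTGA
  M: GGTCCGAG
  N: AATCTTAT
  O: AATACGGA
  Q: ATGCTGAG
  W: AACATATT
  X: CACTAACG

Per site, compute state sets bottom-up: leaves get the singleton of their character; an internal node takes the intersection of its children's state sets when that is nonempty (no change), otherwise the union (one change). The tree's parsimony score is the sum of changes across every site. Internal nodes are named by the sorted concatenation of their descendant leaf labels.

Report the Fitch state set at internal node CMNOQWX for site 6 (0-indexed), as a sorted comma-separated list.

CQ@0: {C} ∪ {A} = {A,C} (union, +1)
CNQ@0: {A,C} ∩ {A} = {A} (intersection, +0)
CNOQ@0: {A} ∩ {A} = {A} (intersection, +0)
WX@0: {A} ∪ {C} = {A,C} (union, +1)
MWX@0: {G} ∪ {A,C} = {A,C,G} (union, +1)
CMNOQWX@0: {A} ∩ {A,C,G} = {A} (intersection, +0)
CQ@1: {G} ∪ {T} = {G,T} (union, +1)
CNQ@1: {G,T} ∪ {A} = {A,G,T} (union, +1)
CNOQ@1: {A,G,T} ∩ {A} = {A} (intersection, +0)
WX@1: {A} ∩ {A} = {A} (intersection, +0)
MWX@1: {G} ∪ {A} = {A,G} (union, +1)
CMNOQWX@1: {A} ∩ {A,G} = {A} (intersection, +0)
CQ@2: {G} ∩ {G} = {G} (intersection, +0)
CNQ@2: {G} ∪ {T} = {G,T} (union, +1)
CNOQ@2: {G,T} ∩ {T} = {T} (intersection, +0)
WX@2: {C} ∩ {C} = {C} (intersection, +0)
MWX@2: {T} ∪ {C} = {C,T} (union, +1)
CMNOQWX@2: {T} ∩ {C,T} = {T} (intersection, +0)
CQ@3: {G} ∪ {C} = {C,G} (union, +1)
CNQ@3: {C,G} ∩ {C} = {C} (intersection, +0)
CNOQ@3: {C} ∪ {A} = {A,C} (union, +1)
WX@3: {A} ∪ {T} = {A,T} (union, +1)
MWX@3: {C} ∪ {A,T} = {A,C,T} (union, +1)
CMNOQWX@3: {A,C} ∩ {A,C,T} = {A,C} (intersection, +0)
CQ@4: {T} ∩ {T} = {T} (intersection, +0)
CNQ@4: {T} ∩ {T} = {T} (intersection, +0)
CNOQ@4: {T} ∪ {C} = {C,T} (union, +1)
WX@4: {T} ∪ {A} = {A,T} (union, +1)
MWX@4: {C} ∪ {A,T} = {A,C,T} (union, +1)
CMNOQWX@4: {C,T} ∩ {A,C,T} = {C,T} (intersection, +0)
CQ@5: {T} ∪ {G} = {G,T} (union, +1)
CNQ@5: {G,T} ∩ {T} = {T} (intersection, +0)
CNOQ@5: {T} ∪ {G} = {G,T} (union, +1)
WX@5: {A} ∩ {A} = {A} (intersection, +0)
MWX@5: {G} ∪ {A} = {A,G} (union, +1)
CMNOQWX@5: {G,T} ∩ {A,G} = {G} (intersection, +0)
CQ@6: {G} ∪ {A} = {A,G} (union, +1)
CNQ@6: {A,G} ∩ {A} = {A} (intersection, +0)
CNOQ@6: {A} ∪ {G} = {A,G} (union, +1)
WX@6: {T} ∪ {C} = {C,T} (union, +1)
MWX@6: {A} ∪ {C,T} = {A,C,T} (union, +1)
CMNOQWX@6: {A,G} ∩ {A,C,T} = {A} (intersection, +0)
CQ@7: {A} ∪ {G} = {A,G} (union, +1)
CNQ@7: {A,G} ∪ {T} = {A,G,T} (union, +1)
CNOQ@7: {A,G,T} ∩ {A} = {A} (intersection, +0)
WX@7: {T} ∪ {G} = {G,T} (union, +1)
MWX@7: {G} ∩ {G,T} = {G} (intersection, +0)
CMNOQWX@7: {A} ∪ {G} = {A,G} (union, +1)
per-site changes: [3, 3, 2, 4, 3, 3, 4, 4]; total = 26

A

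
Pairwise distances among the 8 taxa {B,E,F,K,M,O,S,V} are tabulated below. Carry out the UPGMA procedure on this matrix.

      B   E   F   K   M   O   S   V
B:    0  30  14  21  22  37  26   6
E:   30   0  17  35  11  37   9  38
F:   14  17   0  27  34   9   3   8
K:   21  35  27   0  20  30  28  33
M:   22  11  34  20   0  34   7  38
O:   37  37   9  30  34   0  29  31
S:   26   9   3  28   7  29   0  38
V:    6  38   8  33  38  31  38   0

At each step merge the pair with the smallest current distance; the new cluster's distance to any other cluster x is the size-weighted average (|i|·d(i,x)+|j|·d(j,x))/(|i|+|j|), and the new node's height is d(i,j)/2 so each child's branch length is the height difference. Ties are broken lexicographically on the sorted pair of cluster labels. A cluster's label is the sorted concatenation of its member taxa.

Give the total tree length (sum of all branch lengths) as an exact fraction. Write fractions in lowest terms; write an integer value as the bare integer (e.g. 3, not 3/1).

6299/84

iteration 1: select F,S (d=3); attach at lengths (3/2, 3/2); label the merged cluster FS
  updated: d(B,FS)=20, d(E,FS)=13, d(FS,K)=55/2, d(FS,M)=41/2, d(FS,O)=19, d(FS,V)=23
iteration 2: select B,V (d=6); attach at lengths (3, 3); label the merged cluster BV
  updated: d(BV,E)=34, d(BV,FS)=43/2, d(BV,K)=27, d(BV,M)=30, d(BV,O)=34
iteration 3: select E,M (d=11); attach at lengths (11/2, 11/2); label the merged cluster EM
  updated: d(BV,EM)=32, d(EM,FS)=67/4, d(EM,K)=55/2, d(EM,O)=71/2
iteration 4: select EM,FS (d=67/4); attach at lengths (23/8, 55/8); label the merged cluster EFMS
  updated: d(BV,EFMS)=107/4, d(EFMS,K)=55/2, d(EFMS,O)=109/4
iteration 5: select BV,EFMS (d=107/4); attach at lengths (83/8, 5); label the merged cluster BEFMSV
  updated: d(BEFMSV,K)=82/3, d(BEFMSV,O)=59/2
iteration 6: select BEFMSV,K (d=82/3); attach at lengths (7/24, 41/3); label the merged cluster BEFKMSV
  updated: d(BEFKMSV,O)=207/7
iteration 7: select BEFKMSV,O (d=207/7); attach at lengths (47/42, 207/14); label the merged cluster BEFKMOSV
final tree: ((((B:3,V:3):83/8,((E:11/2,M:11/2):23/8,(F:3/2,S:3/2):55/8):5):7/24,K:41/3):47/42,O:207/14)
total length: 6299/84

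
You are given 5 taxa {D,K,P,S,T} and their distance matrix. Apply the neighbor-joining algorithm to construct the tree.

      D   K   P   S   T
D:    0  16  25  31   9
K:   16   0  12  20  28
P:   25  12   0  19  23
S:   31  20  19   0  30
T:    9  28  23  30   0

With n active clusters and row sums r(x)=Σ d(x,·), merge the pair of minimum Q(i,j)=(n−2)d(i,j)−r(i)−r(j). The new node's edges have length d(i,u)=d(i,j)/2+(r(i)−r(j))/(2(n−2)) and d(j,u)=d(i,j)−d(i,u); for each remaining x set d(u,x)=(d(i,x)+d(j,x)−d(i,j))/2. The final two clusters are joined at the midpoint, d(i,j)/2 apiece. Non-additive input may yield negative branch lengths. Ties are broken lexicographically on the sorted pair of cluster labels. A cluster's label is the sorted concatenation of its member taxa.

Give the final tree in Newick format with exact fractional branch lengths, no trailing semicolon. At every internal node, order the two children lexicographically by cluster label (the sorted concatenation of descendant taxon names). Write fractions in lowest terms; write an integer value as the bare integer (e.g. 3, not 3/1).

1. join D+T (d=9, Q=-144) ⇒ DT; edges |D|=3, |T|=6
  updated: d(DT,K)=35/2, d(DT,P)=39/2, d(DT,S)=26
2. join DT+K (d=35/2, Q=-155/2) ⇒ DKT; edges |DT|=97/8, |K|=43/8
  updated: d(DKT,P)=7, d(DKT,S)=57/4
3. join DKT+P (d=7, Q=-161/4) ⇒ DKPT; edges |DKT|=9/8, |P|=47/8
  updated: d(DKPT,S)=105/8
4. join DKPT+S (d=105/8) ⇒ DKPST; edges |DKPT|=105/16, |S|=105/16
final tree: ((((D:3,T:6):97/8,K:43/8):9/8,P:47/8):105/16,S:105/16)
total length: 373/8

((((D:3,T:6):97/8,K:43/8):9/8,P:47/8):105/16,S:105/16)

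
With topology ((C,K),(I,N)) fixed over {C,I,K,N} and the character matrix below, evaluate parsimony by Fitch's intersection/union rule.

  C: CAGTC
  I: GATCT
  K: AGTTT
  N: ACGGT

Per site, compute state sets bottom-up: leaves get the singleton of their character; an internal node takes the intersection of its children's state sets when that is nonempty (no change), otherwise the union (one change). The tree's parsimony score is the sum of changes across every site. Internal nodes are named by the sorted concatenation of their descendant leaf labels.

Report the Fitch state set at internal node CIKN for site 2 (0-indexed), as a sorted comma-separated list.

G,T

[col 0] CK: children C:{C}, K:{A} ∪→ {A,C}; cost 1
[col 0] IN: children I:{G}, N:{A} ∪→ {A,G}; cost 1
[col 0] CIKN: children CK:{A,C}, IN:{A,G} ∩→ {A}; cost 0
[col 1] CK: children C:{A}, K:{G} ∪→ {A,G}; cost 1
[col 1] IN: children I:{A}, N:{C} ∪→ {A,C}; cost 1
[col 1] CIKN: children CK:{A,G}, IN:{A,C} ∩→ {A}; cost 0
[col 2] CK: children C:{G}, K:{T} ∪→ {G,T}; cost 1
[col 2] IN: children I:{T}, N:{G} ∪→ {G,T}; cost 1
[col 2] CIKN: children CK:{G,T}, IN:{G,T} ∩→ {G,T}; cost 0
[col 3] CK: children C:{T}, K:{T} ∩→ {T}; cost 0
[col 3] IN: children I:{C}, N:{G} ∪→ {C,G}; cost 1
[col 3] CIKN: children CK:{T}, IN:{C,G} ∪→ {C,G,T}; cost 1
[col 4] CK: children C:{C}, K:{T} ∪→ {C,T}; cost 1
[col 4] IN: children I:{T}, N:{T} ∩→ {T}; cost 0
[col 4] CIKN: children CK:{C,T}, IN:{T} ∩→ {T}; cost 0
per-site changes: [2, 2, 2, 2, 1]; total = 9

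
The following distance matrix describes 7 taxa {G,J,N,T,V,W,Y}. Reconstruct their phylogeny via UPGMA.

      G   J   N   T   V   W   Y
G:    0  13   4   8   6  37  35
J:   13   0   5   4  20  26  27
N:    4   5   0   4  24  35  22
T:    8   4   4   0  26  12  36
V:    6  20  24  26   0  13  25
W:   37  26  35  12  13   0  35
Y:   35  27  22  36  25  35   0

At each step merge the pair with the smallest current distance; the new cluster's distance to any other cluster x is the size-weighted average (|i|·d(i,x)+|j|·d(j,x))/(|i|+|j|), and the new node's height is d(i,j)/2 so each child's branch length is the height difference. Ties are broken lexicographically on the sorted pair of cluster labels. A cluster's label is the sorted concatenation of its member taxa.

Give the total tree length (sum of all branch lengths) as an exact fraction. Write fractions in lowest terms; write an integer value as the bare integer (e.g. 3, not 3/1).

1. join G+N (d=4) ⇒ GN; edges |G|=2, |N|=2
  updated: d(GN,J)=9, d(GN,T)=6, d(GN,V)=15, d(GN,W)=36, d(GN,Y)=57/2
2. join J+T (d=4) ⇒ JT; edges |J|=2, |T|=2
  updated: d(GN,JT)=15/2, d(JT,V)=23, d(JT,W)=19, d(JT,Y)=63/2
3. join GN+JT (d=15/2) ⇒ GJNT; edges |GN|=7/4, |JT|=7/4
  updated: d(GJNT,V)=19, d(GJNT,W)=55/2, d(GJNT,Y)=30
4. join V+W (d=13) ⇒ VW; edges |V|=13/2, |W|=13/2
  updated: d(GJNT,VW)=93/4, d(VW,Y)=30
5. join GJNT+VW (d=93/4) ⇒ GJNTVW; edges |GJNT|=63/8, |VW|=41/8
  updated: d(GJNTVW,Y)=30
6. join GJNTVW+Y (d=30) ⇒ GJNTVWY; edges |GJNTVW|=27/8, |Y|=15
final tree: ((((G:2,N:2):7/4,(J:2,T:2):7/4):63/8,(V:13/2,W:13/2):41/8):27/8,Y:15)
total length: 447/8

447/8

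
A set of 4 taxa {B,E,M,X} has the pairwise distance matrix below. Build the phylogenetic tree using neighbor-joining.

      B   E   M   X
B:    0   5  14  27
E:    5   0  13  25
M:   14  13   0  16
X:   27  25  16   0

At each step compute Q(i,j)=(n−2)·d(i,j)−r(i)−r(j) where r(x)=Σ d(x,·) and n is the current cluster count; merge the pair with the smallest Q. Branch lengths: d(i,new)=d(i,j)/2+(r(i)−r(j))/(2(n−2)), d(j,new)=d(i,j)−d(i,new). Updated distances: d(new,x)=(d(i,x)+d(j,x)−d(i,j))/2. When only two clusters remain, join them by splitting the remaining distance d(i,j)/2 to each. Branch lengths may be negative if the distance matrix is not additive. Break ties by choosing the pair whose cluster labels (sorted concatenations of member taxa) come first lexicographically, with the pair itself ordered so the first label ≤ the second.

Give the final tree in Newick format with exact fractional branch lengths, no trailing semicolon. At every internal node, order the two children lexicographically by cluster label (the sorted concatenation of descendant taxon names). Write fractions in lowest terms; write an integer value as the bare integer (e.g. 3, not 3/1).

iteration 1: select B,E (d=5, Q=-79); attach at lengths (13/4, 7/4); label the merged cluster BE
  updated: d(BE,M)=11, d(BE,X)=47/2
iteration 2: select BE,M (d=11, Q=-101/2); attach at lengths (37/4, 7/4); label the merged cluster BEM
  updated: d(BEM,X)=57/4
iteration 3: select BEM,X (d=57/4); attach at lengths (57/8, 57/8); label the merged cluster BEMX
final tree: (((B:13/4,E:7/4):37/4,M:7/4):57/8,X:57/8)
total length: 121/4

(((B:13/4,E:7/4):37/4,M:7/4):57/8,X:57/8)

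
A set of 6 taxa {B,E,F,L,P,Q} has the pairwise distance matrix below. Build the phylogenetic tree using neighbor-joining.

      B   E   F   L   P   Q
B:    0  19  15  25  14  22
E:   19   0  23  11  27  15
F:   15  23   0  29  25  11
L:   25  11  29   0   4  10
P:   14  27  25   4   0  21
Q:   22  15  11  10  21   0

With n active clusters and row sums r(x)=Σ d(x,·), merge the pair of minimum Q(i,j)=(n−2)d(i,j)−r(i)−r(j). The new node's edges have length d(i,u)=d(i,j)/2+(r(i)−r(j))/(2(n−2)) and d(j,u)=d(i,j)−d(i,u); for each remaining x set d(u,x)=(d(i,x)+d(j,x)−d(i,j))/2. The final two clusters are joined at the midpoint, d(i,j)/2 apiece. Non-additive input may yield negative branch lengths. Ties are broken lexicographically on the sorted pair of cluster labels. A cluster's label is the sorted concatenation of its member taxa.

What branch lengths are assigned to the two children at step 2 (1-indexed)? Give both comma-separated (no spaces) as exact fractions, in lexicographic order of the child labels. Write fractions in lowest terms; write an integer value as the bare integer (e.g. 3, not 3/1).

89/12,91/12

step 1: merge (L,P) at d=4, Q=-154; branch lengths L→1/2, P→7/2; new cluster LP
  updated: d(B,LP)=35/2, d(E,LP)=17, d(F,LP)=25, d(LP,Q)=27/2
step 2: merge (B,F) at d=15, Q=-205/2; branch lengths B→89/12, F→91/12; new cluster BF
  updated: d(BF,E)=27/2, d(BF,LP)=55/4, d(BF,Q)=9
step 3: merge (BF,Q) at d=9, Q=-223/4; branch lengths BF→67/16, Q→77/16; new cluster BFQ
  updated: d(BFQ,E)=39/4, d(BFQ,LP)=73/8
step 4: merge (BFQ,E) at d=39/4, Q=-287/8; branch lengths BFQ→15/16, E→141/16; new cluster BEFQ
  updated: d(BEFQ,LP)=131/16
step 5: merge (BEFQ,LP) at d=131/16; branch lengths BEFQ→131/32, LP→131/32; new cluster BEFLPQ
final tree: ((((B:89/12,F:91/12):67/16,Q:77/16):15/16,E:141/16):131/32,(L:1/2,P:7/2):131/32)
total length: 735/16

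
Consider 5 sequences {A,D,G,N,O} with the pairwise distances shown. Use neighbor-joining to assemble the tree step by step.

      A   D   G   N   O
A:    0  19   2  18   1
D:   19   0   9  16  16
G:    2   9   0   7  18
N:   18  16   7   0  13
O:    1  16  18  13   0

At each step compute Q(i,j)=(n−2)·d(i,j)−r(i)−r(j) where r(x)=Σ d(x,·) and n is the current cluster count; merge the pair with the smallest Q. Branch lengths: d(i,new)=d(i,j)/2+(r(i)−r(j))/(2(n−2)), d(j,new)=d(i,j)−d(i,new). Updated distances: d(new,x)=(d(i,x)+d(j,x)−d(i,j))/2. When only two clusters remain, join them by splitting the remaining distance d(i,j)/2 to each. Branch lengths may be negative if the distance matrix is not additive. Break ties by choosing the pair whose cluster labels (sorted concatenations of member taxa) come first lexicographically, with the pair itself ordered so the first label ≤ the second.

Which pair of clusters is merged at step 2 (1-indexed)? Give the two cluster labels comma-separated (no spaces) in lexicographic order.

1. join A+O (d=1, Q=-85) ⇒ AO; edges |A|=-5/6, |O|=11/6
  updated: d(AO,D)=17, d(AO,G)=19/2, d(AO,N)=15
2. join AO+D (d=17, Q=-99/2) ⇒ ADO; edges |AO|=67/8, |D|=69/8
  updated: d(ADO,G)=3/4, d(ADO,N)=7
3. join ADO+G (d=3/4, Q=-59/4) ⇒ ADGO; edges |ADO|=3/8, |G|=3/8
  updated: d(ADGO,N)=53/8
4. join ADGO+N (d=53/8) ⇒ ADGNO; edges |ADGO|=53/16, |N|=53/16
final tree: ((((A:-5/6,O:11/6):67/8,D:69/8):3/8,G:3/8):53/16,N:53/16)
total length: 203/8

AO,D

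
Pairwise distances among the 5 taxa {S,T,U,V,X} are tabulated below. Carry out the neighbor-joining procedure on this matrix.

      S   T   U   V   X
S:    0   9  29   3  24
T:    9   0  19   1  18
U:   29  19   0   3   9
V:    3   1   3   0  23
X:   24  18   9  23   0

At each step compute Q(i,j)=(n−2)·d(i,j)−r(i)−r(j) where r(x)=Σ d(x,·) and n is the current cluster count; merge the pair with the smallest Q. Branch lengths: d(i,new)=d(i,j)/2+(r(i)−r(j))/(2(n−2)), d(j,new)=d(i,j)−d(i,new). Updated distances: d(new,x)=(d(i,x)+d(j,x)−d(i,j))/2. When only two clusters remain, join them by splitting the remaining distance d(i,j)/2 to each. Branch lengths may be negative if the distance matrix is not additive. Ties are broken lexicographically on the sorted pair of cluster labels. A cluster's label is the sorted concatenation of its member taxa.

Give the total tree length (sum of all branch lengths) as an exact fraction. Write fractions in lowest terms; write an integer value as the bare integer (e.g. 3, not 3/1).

221/8

step 1: merge (U,X) at d=9, Q=-107; branch lengths U→13/6, X→41/6; new cluster UX
  updated: d(S,UX)=22, d(T,UX)=14, d(UX,V)=17/2
step 2: merge (S,V) at d=3, Q=-81/2; branch lengths S→55/8, V→-31/8; new cluster SV
  updated: d(SV,T)=7/2, d(SV,UX)=55/4
step 3: merge (SV,T) at d=7/2, Q=-125/4; branch lengths SV→13/8, T→15/8; new cluster STV
  updated: d(STV,UX)=97/8
step 4: merge (STV,UX) at d=97/8; branch lengths STV→97/16, UX→97/16; new cluster STUVX
final tree: (((S:55/8,V:-31/8):13/8,T:15/8):97/16,(U:13/6,X:41/6):97/16)
total length: 221/8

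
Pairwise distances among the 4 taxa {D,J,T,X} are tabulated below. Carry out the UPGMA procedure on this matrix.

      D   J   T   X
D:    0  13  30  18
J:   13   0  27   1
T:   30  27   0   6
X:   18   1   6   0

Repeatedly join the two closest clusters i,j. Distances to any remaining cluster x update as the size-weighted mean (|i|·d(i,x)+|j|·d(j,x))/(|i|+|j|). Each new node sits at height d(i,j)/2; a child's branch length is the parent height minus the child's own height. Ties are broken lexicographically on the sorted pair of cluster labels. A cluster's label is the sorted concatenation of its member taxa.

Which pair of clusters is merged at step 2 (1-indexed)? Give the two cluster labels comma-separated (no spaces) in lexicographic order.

D,JX

1. join J+X (d=1) ⇒ JX; edges |J|=1/2, |X|=1/2
  updated: d(D,JX)=31/2, d(JX,T)=33/2
2. join D+JX (d=31/2) ⇒ DJX; edges |D|=31/4, |JX|=29/4
  updated: d(DJX,T)=21
3. join DJX+T (d=21) ⇒ DJTX; edges |DJX|=11/4, |T|=21/2
final tree: ((D:31/4,(J:1/2,X:1/2):29/4):11/4,T:21/2)
total length: 117/4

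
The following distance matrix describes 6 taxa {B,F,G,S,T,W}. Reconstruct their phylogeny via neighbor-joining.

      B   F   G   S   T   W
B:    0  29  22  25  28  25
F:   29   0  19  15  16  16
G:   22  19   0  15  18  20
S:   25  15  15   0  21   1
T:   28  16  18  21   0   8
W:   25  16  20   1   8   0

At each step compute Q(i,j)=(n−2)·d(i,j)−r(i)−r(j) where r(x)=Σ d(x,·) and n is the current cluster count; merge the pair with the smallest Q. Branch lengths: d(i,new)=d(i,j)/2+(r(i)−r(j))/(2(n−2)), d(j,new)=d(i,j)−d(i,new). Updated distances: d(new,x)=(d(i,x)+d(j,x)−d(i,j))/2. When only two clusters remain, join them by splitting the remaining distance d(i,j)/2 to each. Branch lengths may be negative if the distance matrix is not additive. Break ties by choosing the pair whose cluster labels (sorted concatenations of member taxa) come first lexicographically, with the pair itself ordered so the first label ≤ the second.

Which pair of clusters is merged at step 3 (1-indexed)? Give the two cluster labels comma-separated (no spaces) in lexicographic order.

BG,SW

step 1: merge (S,W) at d=1, Q=-143; branch lengths S→11/8, W→-3/8; new cluster SW
  updated: d(B,SW)=49/2, d(F,SW)=15, d(G,SW)=17, d(SW,T)=14
step 2: merge (B,G) at d=22, Q=-227/2; branch lengths B→187/12, G→77/12; new cluster BG
  updated: d(BG,F)=13, d(BG,SW)=39/4, d(BG,T)=12
step 3: merge (BG,SW) at d=39/4, Q=-54; branch lengths BG→31/8, SW→47/8; new cluster BGSW
  updated: d(BGSW,F)=73/8, d(BGSW,T)=65/8
step 4: merge (BGSW,F) at d=73/8, Q=-133/4; branch lengths BGSW→5/8, F→17/2; new cluster BFGSW
  updated: d(BFGSW,T)=15/2
step 5: merge (BFGSW,T) at d=15/2; branch lengths BFGSW→15/4, T→15/4; new cluster BFGSTW
final tree: ((((B:187/12,G:77/12):31/8,(S:11/8,W:-3/8):47/8):5/8,F:17/2):15/4,T:15/4)
total length: 395/8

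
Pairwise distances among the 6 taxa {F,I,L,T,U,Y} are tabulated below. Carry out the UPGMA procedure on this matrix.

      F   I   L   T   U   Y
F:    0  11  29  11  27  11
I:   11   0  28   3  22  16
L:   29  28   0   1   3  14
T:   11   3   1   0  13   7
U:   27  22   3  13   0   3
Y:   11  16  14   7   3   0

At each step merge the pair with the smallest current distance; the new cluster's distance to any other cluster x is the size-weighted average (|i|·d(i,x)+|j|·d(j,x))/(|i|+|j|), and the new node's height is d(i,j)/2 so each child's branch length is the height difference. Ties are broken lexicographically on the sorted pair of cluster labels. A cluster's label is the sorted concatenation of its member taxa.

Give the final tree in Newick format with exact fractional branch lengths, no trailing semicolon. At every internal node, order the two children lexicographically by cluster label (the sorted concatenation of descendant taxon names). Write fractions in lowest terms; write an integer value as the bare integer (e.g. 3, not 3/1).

iteration 1: select L,T (d=1); attach at lengths (1/2, 1/2); label the merged cluster LT
  updated: d(F,LT)=20, d(I,LT)=31/2, d(LT,U)=8, d(LT,Y)=21/2
iteration 2: select U,Y (d=3); attach at lengths (3/2, 3/2); label the merged cluster UY
  updated: d(F,UY)=19, d(I,UY)=19, d(LT,UY)=37/4
iteration 3: select LT,UY (d=37/4); attach at lengths (33/8, 25/8); label the merged cluster LTUY
  updated: d(F,LTUY)=39/2, d(I,LTUY)=69/4
iteration 4: select F,I (d=11); attach at lengths (11/2, 11/2); label the merged cluster FI
  updated: d(FI,LTUY)=147/8
iteration 5: select FI,LTUY (d=147/8); attach at lengths (59/16, 73/16); label the merged cluster FILTUY
final tree: ((F:11/2,I:11/2):59/16,((L:1/2,T:1/2):33/8,(U:3/2,Y:3/2):25/8):73/16)
total length: 61/2

((F:11/2,I:11/2):59/16,((L:1/2,T:1/2):33/8,(U:3/2,Y:3/2):25/8):73/16)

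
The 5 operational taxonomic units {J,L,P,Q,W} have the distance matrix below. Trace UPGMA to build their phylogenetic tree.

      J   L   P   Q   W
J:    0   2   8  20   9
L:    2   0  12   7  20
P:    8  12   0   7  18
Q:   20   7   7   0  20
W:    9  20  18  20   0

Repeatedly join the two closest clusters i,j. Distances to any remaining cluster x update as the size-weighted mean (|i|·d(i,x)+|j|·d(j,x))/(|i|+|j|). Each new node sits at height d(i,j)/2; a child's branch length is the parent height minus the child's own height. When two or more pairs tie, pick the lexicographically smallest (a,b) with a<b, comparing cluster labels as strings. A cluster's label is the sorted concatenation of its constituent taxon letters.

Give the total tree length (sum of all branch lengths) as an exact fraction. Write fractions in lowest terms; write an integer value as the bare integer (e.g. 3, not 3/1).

217/8

iteration 1: select J,L (d=2); attach at lengths (1, 1); label the merged cluster JL
  updated: d(JL,P)=10, d(JL,Q)=27/2, d(JL,W)=29/2
iteration 2: select P,Q (d=7); attach at lengths (7/2, 7/2); label the merged cluster PQ
  updated: d(JL,PQ)=47/4, d(PQ,W)=19
iteration 3: select JL,PQ (d=47/4); attach at lengths (39/8, 19/8); label the merged cluster JLPQ
  updated: d(JLPQ,W)=67/4
iteration 4: select JLPQ,W (d=67/4); attach at lengths (5/2, 67/8); label the merged cluster JLPQW
final tree: (((J:1,L:1):39/8,(P:7/2,Q:7/2):19/8):5/2,W:67/8)
total length: 217/8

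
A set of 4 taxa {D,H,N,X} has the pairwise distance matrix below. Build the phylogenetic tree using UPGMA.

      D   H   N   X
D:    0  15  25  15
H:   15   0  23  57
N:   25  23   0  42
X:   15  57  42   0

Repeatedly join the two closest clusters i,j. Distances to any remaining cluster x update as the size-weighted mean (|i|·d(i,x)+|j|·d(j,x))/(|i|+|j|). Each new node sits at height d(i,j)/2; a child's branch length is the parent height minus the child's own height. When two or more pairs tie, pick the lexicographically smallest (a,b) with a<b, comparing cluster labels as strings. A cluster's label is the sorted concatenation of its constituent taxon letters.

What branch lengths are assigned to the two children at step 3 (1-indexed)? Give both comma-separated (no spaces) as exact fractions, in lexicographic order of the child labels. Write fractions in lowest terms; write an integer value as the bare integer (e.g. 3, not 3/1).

7,19

step 1: merge (D,H) at d=15; branch lengths D→15/2, H→15/2; new cluster DH
  updated: d(DH,N)=24, d(DH,X)=36
step 2: merge (DH,N) at d=24; branch lengths DH→9/2, N→12; new cluster DHN
  updated: d(DHN,X)=38
step 3: merge (DHN,X) at d=38; branch lengths DHN→7, X→19; new cluster DHNX
final tree: (((D:15/2,H:15/2):9/2,N:12):7,X:19)
total length: 115/2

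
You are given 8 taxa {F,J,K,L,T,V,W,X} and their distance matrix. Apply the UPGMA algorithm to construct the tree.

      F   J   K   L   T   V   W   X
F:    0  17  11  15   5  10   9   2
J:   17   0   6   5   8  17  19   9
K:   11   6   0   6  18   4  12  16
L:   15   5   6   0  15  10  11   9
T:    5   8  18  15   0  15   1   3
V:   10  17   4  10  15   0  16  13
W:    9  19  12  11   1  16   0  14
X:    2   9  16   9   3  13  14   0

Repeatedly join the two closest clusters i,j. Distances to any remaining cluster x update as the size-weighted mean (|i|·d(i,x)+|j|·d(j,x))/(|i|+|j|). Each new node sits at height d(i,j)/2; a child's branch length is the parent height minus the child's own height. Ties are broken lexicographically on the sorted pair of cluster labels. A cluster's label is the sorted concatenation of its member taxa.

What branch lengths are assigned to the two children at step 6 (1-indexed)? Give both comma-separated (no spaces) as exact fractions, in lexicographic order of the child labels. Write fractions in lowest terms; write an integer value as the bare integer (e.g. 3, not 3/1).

step 1: merge (T,W) at d=1; branch lengths T→1/2, W→1/2; new cluster TW
  updated: d(F,TW)=7, d(J,TW)=27/2, d(K,TW)=15, d(L,TW)=13, d(TW,V)=31/2, d(TW,X)=17/2
step 2: merge (F,X) at d=2; branch lengths F→1, X→1; new cluster FX
  updated: d(FX,J)=13, d(FX,K)=27/2, d(FX,L)=12, d(FX,TW)=31/4, d(FX,V)=23/2
step 3: merge (K,V) at d=4; branch lengths K→2, V→2; new cluster KV
  updated: d(FX,KV)=25/2, d(J,KV)=23/2, d(KV,L)=8, d(KV,TW)=61/4
step 4: merge (J,L) at d=5; branch lengths J→5/2, L→5/2; new cluster JL
  updated: d(FX,JL)=25/2, d(JL,KV)=39/4, d(JL,TW)=53/4
step 5: merge (FX,TW) at d=31/4; branch lengths FX→23/8, TW→27/8; new cluster FTWX
  updated: d(FTWX,JL)=103/8, d(FTWX,KV)=111/8
step 6: merge (JL,KV) at d=39/4; branch lengths JL→19/8, KV→23/8; new cluster JKLV
  updated: d(FTWX,JKLV)=107/8
step 7: merge (FTWX,JKLV) at d=107/8; branch lengths FTWX→45/16, JKLV→29/16; new cluster FJKLTVWX
final tree: (((F:1,X:1):23/8,(T:1/2,W:1/2):27/8):45/16,((J:5/2,L:5/2):19/8,(K:2,V:2):23/8):29/16)
total length: 225/8

19/8,23/8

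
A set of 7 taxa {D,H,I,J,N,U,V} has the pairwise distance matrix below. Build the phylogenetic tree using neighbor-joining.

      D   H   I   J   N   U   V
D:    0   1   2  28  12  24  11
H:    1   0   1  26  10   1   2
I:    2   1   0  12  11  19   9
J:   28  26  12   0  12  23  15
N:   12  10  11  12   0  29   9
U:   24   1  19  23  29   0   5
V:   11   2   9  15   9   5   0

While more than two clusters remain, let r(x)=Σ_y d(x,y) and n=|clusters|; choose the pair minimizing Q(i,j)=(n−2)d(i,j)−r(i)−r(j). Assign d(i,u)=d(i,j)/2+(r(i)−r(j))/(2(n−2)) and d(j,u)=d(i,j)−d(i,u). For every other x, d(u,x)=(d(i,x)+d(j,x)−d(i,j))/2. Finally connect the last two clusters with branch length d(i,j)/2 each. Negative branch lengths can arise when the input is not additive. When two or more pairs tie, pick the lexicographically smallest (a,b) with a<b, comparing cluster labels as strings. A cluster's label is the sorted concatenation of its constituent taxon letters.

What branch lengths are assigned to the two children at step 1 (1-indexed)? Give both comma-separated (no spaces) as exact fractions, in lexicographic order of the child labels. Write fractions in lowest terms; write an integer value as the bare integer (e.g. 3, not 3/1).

step 1: merge (J,N) at d=12, Q=-139; branch lengths J→93/10, N→27/10; new cluster JN
  updated: d(D,JN)=14, d(H,JN)=12, d(I,JN)=11/2, d(JN,U)=20, d(JN,V)=6
step 2: merge (H,U) at d=1, Q=-82; branch lengths H→-6, U→7; new cluster HU
  updated: d(D,HU)=12, d(HU,I)=19/2, d(HU,JN)=31/2, d(HU,V)=3
step 3: merge (HU,V) at d=3, Q=-60; branch lengths HU→10/3, V→-1/3; new cluster HUV
  updated: d(D,HUV)=10, d(HUV,I)=31/4, d(HUV,JN)=37/4
step 4: merge (D,I) at d=2, Q=-149/4; branch lengths D→59/16, I→-27/16; new cluster DI
  updated: d(DI,HUV)=63/8, d(DI,JN)=35/4
step 5: merge (DI,HUV) at d=63/8, Q=-207/8; branch lengths DI→59/16, HUV→67/16; new cluster DHIUV
  updated: d(DHIUV,JN)=81/16
step 6: merge (DHIUV,JN) at d=81/16; branch lengths DHIUV→81/32, JN→81/32; new cluster DHIJNUV
final tree: (((D:59/16,I:-27/16):59/16,((H:-6,U:7):10/3,V:-1/3):67/16):81/32,(J:93/10,N:27/10):81/32)
total length: 495/16

93/10,27/10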